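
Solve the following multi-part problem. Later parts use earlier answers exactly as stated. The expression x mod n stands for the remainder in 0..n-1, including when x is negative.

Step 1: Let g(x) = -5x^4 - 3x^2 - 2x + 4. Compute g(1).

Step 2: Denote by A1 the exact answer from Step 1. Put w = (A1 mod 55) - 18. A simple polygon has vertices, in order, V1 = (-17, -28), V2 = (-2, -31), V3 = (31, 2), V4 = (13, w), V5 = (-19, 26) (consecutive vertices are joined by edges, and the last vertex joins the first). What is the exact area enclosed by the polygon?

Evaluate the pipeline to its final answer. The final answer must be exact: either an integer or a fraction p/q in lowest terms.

2132

Step 1: -5*(1)^4 - 3*(1)^2 - 2*(1)^1 + 4 = (-5) + (-3) + (-2) + (4) = -6; answer -6
Step 2: A1 = -6; w = 31; cross terms: (-17*-31 - -2*-28)=471, (-2*2 - 31*-31)=957, (31*31 - 13*2)=935, (13*26 - -19*31)=927, (-19*-28 - -17*26)=974; twice the area = |4264| = 4264; area = 2132; answer 2132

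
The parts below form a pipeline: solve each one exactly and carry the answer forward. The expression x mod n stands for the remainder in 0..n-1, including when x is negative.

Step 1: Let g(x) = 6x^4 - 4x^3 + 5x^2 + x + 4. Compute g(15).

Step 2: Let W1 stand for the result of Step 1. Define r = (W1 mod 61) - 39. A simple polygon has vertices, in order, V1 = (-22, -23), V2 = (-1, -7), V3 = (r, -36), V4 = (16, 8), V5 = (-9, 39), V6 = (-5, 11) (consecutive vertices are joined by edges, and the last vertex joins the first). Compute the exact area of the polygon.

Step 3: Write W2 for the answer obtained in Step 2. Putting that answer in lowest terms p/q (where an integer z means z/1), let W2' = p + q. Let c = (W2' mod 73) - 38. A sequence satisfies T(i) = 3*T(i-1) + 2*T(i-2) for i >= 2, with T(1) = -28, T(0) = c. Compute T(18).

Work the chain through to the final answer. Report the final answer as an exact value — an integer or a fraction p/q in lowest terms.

-29945589972

Step 1: 6*(15)^4 - 4*(15)^3 + 5*(15)^2 + 1*(15)^1 + 4 = (303750) + (-13500) + (1125) + (15) + (4) = 291394; answer 291394
Step 2: W1 = 291394; r = 19; cross terms: (-22*-7 - -1*-23)=131, (-1*-36 - 19*-7)=169, (19*8 - 16*-36)=728, (16*39 - -9*8)=696, (-9*11 - -5*39)=96, (-5*-23 - -22*11)=357; twice the area = |2177| = 2177; area = 2177/2; answer 2177/2
Step 3: W2 = 2177/2; threaded value p + q = 2179; c = 24; T(2) = 3*(-28) + 2*(24) = -36; iterating: T(2)=-36, T(3)=-164, T(4)=-564, T(5)=-2020, T(6)=-7188, T(7)=-25604, T(8)=-91188, T(9)=-324772, T(10)=-1156692, T(11)=-4119620, T(12)=-14672244, T(13)=-52255972, T(14)=-186112404, T(15)=-662849156, T(16)=-2360772276, T(17)=-8408015140, T(18)=-29945589972; answer -29945589972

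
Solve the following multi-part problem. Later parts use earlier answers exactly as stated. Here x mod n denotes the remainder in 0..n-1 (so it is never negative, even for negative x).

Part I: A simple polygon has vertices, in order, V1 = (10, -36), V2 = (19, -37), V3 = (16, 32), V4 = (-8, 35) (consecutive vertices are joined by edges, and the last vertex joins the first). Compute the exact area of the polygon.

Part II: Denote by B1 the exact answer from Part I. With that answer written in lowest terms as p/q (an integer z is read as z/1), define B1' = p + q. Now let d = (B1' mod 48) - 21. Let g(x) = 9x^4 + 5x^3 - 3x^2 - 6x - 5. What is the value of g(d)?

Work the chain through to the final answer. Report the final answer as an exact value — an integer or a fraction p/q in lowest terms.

94635

Part I: cross terms: (10*-37 - 19*-36)=314, (19*32 - 16*-37)=1200, (16*35 - -8*32)=816, (-8*-36 - 10*35)=-62; twice the area = |2268| = 2268; area = 1134; answer 1134
Part II: B1 = 1134; threaded value p + q = 1135; d = 10; 9*(10)^4 + 5*(10)^3 - 3*(10)^2 - 6*(10)^1 - 5 = (90000) + (5000) + (-300) + (-60) + (-5) = 94635; answer 94635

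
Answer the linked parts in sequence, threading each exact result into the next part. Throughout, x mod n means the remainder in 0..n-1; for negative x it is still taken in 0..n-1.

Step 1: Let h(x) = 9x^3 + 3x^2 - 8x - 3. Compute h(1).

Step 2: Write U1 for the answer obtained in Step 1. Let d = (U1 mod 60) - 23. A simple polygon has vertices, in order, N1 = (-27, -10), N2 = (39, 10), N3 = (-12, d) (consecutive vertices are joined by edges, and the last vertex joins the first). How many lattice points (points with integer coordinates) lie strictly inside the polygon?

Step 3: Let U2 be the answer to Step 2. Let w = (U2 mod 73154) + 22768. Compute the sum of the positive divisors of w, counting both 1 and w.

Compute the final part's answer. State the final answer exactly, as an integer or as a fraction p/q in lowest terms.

47616

Step 1: 9*(1)^3 + 3*(1)^2 - 8*(1)^1 - 3 = (9) + (3) + (-8) + (-3) = 1; answer 1
Step 2: U1 = 1; d = -22; cross terms: (-27*10 - 39*-10)=120, (39*-22 - -12*10)=-738, (-12*-10 - -27*-22)=-474; twice the area = |-1092| = 1092; area = 546; boundary points = 2 + 1 + 3 = 6; strictly interior points = area - boundary/2 + 1 = 544; answer 544
Step 3: U2 = 544; w = 23312; 23312 = 2^4 * 31 * 47; sigma = (1 + 2 + 4 + 8 + 16) * (1 + 31) * (1 + 47) = 31 * 32 * 48 = 47616; answer 47616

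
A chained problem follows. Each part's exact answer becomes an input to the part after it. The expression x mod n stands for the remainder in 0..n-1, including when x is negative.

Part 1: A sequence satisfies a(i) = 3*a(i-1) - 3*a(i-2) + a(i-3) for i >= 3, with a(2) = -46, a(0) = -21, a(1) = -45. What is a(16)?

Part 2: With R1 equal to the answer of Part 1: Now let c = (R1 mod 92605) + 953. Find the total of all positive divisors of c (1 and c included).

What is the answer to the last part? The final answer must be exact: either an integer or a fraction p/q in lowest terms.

5796

Part 1: a(3) = 3*(-46) - 3*(-45) + 1*(-21) = -24; iterating: a(3)=-24, a(4)=21, a(5)=89, a(6)=180, a(7)=294, a(8)=431, a(9)=591, a(10)=774, a(11)=980, a(12)=1209, a(13)=1461, a(14)=1736, a(15)=2034, a(16)=2355; answer 2355
Part 2: R1 = 2355; c = 3308; 3308 = 2^2 * 827; sigma = (1 + 2 + 4) * (1 + 827) = 7 * 828 = 5796; answer 5796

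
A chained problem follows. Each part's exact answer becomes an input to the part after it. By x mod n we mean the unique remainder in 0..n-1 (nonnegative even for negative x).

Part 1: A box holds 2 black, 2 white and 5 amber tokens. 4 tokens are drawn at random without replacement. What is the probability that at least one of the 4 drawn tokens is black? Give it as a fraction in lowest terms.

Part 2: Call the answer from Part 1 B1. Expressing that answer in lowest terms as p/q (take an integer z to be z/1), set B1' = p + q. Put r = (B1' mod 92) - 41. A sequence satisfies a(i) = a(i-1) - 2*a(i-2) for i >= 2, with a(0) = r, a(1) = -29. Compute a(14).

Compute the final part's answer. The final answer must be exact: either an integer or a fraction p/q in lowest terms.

2619

Part 1: total draws C(9,4) = 126; complement C(7,4) = 35; favorable 126 - 35 = 91; P = 13/18; answer 13/18
Part 2: B1 = 13/18; threaded value p + q = 31; r = -10; a(2) = 1*(-29) - 2*(-10) = -9; iterating: a(2)=-9, a(3)=49, a(4)=67, a(5)=-31, a(6)=-165, a(7)=-103, a(8)=227, a(9)=433, a(10)=-21, a(11)=-887, a(12)=-845, a(13)=929, a(14)=2619; answer 2619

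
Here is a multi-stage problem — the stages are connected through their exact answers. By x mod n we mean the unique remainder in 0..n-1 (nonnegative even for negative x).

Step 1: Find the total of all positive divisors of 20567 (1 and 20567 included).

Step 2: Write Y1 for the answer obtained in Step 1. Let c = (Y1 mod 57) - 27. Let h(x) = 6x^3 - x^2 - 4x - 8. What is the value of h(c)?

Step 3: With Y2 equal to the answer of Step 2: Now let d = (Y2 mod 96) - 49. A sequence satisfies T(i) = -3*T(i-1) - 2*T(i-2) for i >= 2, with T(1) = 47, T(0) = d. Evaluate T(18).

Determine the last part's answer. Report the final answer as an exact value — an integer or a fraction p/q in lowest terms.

Step 1: 20567 = 131 * 157; sigma = (1 + 131) * (1 + 157) = 132 * 158 = 20856; answer 20856
Step 2: Y1 = 20856; c = 24; 6*(24)^3 - 1*(24)^2 - 4*(24)^1 - 8 = (82944) + (-576) + (-96) + (-8) = 82264; answer 82264
Step 3: Y2 = 82264; d = 39; T(2) = -3*(47) - 2*(39) = -219; iterating: T(2)=-219, T(3)=563, T(4)=-1251, T(5)=2627, T(6)=-5379, T(7)=10883, T(8)=-21891, T(9)=43907, T(10)=-87939, T(11)=176003, T(12)=-352131, T(13)=704387, T(14)=-1408899, T(15)=2817923, T(16)=-5635971, T(17)=11272067, T(18)=-22544259; answer -22544259

-22544259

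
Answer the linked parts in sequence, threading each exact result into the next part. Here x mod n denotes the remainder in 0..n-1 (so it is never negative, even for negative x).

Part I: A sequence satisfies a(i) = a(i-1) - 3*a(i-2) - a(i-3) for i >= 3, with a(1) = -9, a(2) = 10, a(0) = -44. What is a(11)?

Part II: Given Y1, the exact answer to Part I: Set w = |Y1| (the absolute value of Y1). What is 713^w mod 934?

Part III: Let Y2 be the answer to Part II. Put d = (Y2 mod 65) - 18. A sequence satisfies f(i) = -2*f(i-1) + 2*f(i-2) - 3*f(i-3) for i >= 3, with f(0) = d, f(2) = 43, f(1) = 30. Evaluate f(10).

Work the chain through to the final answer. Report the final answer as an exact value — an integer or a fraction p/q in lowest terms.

177108

Part I: a(3) = 1*(10) - 3*(-9) - 1*(-44) = 81; iterating: a(3)=81, a(4)=60, a(5)=-193, a(6)=-454, a(7)=65, a(8)=1620, a(9)=1879, a(10)=-3046, a(11)=-10303; answer -10303
Part II: Y1 = -10303; w = 10303; squarings mod 934: 713^1=713, 713^2=273, 713^4=743, 713^8=55, 713^16=223, 713^32=227, 713^64=159, 713^128=63, 713^256=233, 713^512=117, 713^1024=613, 713^2048=301, 713^4096=3, 713^8192=9; 713^10303 = 713^1 * 713^2 * 713^4 * 713^8 * 713^16 * 713^32 * 713^2048 * 713^8192 = 629 (mod 934); answer 629
Part III: Y2 = 629; d = 26; f(3) = -2*(43) + 2*(30) - 3*(26) = -104; iterating: f(3)=-104, f(4)=204, f(5)=-745, f(6)=2210, f(7)=-6522, f(8)=19699, f(9)=-59072, f(10)=177108; answer 177108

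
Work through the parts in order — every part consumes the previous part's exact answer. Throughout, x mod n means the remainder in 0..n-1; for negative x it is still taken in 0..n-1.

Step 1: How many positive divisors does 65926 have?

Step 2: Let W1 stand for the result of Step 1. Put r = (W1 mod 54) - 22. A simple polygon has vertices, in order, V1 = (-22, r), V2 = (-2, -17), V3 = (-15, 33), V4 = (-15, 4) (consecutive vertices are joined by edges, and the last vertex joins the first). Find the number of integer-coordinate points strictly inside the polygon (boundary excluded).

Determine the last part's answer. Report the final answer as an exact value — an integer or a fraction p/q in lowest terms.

312

Step 1: 65926 = 2 * 7 * 17 * 277; number of divisors = (1+1) * (1+1) * (1+1) * (1+1) = 16; answer 16
Step 2: W1 = 16; r = -6; cross terms: (-22*-17 - -2*-6)=362, (-2*33 - -15*-17)=-321, (-15*4 - -15*33)=435, (-15*-6 - -22*4)=178; twice the area = |654| = 654; area = 327; boundary points = 1 + 1 + 29 + 1 = 32; strictly interior points = area - boundary/2 + 1 = 312; answer 312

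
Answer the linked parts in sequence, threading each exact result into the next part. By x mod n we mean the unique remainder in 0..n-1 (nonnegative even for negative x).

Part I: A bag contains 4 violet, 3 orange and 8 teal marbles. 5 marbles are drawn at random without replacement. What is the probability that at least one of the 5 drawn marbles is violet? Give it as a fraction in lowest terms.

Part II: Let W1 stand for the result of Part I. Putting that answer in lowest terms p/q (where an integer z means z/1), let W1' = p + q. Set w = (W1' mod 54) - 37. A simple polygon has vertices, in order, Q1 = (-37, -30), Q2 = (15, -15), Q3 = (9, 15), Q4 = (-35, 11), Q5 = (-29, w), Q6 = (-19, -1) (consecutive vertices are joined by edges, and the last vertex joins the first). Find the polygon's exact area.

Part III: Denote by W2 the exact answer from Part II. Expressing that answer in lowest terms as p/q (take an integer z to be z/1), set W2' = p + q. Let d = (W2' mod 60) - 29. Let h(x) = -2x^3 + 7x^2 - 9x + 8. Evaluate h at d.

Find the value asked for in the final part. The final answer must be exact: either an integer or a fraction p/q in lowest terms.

-1906

Part I: total draws C(15,5) = 3003; complement C(11,5) = 462; favorable 3003 - 462 = 2541; P = 11/13; answer 11/13
Part II: W1 = 11/13; threaded value p + q = 24; w = -13; cross terms: (-37*-15 - 15*-30)=1005, (15*15 - 9*-15)=360, (9*11 - -35*15)=624, (-35*-13 - -29*11)=774, (-29*-1 - -19*-13)=-218, (-19*-30 - -37*-1)=533; twice the area = |3078| = 3078; area = 1539; answer 1539
Part III: W2 = 1539; threaded value p + q = 1540; d = 11; -2*(11)^3 + 7*(11)^2 - 9*(11)^1 + 8 = (-2662) + (847) + (-99) + (8) = -1906; answer -1906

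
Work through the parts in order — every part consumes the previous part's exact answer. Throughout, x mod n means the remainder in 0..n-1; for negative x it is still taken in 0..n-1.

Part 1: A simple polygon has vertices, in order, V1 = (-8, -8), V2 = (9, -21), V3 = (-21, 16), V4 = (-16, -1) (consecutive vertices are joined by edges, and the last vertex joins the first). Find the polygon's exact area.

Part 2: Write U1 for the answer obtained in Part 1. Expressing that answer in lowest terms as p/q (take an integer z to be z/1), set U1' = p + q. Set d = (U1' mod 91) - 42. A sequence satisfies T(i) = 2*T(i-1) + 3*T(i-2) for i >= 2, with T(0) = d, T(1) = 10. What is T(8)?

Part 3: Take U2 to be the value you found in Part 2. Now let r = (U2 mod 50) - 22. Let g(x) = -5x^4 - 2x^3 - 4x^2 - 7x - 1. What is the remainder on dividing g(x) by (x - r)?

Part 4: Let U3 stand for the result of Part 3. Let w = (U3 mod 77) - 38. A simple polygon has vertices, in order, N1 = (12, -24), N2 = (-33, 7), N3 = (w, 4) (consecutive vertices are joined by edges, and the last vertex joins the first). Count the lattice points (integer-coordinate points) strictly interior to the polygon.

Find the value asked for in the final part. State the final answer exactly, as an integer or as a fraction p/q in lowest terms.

813

Part 1: cross terms: (-8*-21 - 9*-8)=240, (9*16 - -21*-21)=-297, (-21*-1 - -16*16)=277, (-16*-8 - -8*-1)=120; twice the area = |340| = 340; area = 170; answer 170
Part 2: U1 = 170; threaded value p + q = 171; d = 38; T(2) = 2*(10) + 3*(38) = 134; iterating: T(2)=134, T(3)=298, T(4)=998, T(5)=2890, T(6)=8774, T(7)=26218, T(8)=78758; answer 78758
Part 3: U2 = 78758; r = -14; remainder = value at the root: -5*(-14)^4 - 2*(-14)^3 - 4*(-14)^2 - 7*(-14)^1 - 1 = (-192080) + (5488) + (-784) + (98) + (-1) = -187279; answer -187279
Part 4: U3 = -187279; w = 24; cross terms: (12*7 - -33*-24)=-708, (-33*4 - 24*7)=-300, (24*-24 - 12*4)=-624; twice the area = |-1632| = 1632; area = 816; boundary points = 1 + 3 + 4 = 8; strictly interior points = area - boundary/2 + 1 = 813; answer 813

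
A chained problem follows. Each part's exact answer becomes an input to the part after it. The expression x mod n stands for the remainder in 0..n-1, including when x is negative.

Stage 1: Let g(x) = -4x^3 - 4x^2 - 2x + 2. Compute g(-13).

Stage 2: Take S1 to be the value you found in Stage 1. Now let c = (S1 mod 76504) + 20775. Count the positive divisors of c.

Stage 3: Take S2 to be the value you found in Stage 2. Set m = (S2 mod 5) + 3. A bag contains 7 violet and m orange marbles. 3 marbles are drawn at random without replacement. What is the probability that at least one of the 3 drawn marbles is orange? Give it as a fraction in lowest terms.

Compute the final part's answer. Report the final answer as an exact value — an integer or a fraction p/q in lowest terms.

47/52

Stage 1: -4*(-13)^3 - 4*(-13)^2 - 2*(-13)^1 + 2 = (8788) + (-676) + (26) + (2) = 8140; answer 8140
Stage 2: S1 = 8140; c = 28915; 28915 = 5 * 5783; number of divisors = (1+1) * (1+1) = 4; answer 4
Stage 3: S2 = 4; m = 7; total draws C(14,3) = 364; complement C(7,3) = 35; favorable 364 - 35 = 329; P = 47/52; answer 47/52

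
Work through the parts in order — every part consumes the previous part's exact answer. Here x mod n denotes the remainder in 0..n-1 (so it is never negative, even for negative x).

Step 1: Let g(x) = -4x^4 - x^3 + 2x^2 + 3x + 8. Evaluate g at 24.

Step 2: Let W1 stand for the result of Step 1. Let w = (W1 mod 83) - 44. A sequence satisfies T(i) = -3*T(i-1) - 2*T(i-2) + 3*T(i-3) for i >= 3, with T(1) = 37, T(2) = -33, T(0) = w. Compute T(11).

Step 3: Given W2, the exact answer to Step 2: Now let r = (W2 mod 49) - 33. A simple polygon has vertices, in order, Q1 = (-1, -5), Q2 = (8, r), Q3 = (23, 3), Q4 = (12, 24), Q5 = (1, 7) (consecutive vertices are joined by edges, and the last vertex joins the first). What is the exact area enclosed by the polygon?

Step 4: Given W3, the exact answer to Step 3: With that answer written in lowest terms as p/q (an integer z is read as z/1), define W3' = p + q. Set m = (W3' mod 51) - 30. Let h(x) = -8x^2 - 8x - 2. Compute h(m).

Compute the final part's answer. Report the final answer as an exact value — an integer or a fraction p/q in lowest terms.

Step 1: -4*(24)^4 - 1*(24)^3 + 2*(24)^2 + 3*(24)^1 + 8 = (-1327104) + (-13824) + (1152) + (72) + (8) = -1339696; answer -1339696
Step 2: W1 = -1339696; w = -37; T(3) = -3*(-33) - 2*(37) + 3*(-37) = -86; iterating: T(3)=-86, T(4)=435, T(5)=-1232, T(6)=2568, T(7)=-3935, T(8)=2973, T(9)=6655, T(10)=-37716, T(11)=108757; answer 108757
Step 3: W2 = 108757; r = -7; cross terms: (-1*-7 - 8*-5)=47, (8*3 - 23*-7)=185, (23*24 - 12*3)=516, (12*7 - 1*24)=60, (1*-5 - -1*7)=2; twice the area = |810| = 810; area = 405; answer 405
Step 4: W3 = 405; threaded value p + q = 406; m = 19; -8*(19)^2 - 8*(19)^1 - 2 = (-2888) + (-152) + (-2) = -3042; answer -3042

-3042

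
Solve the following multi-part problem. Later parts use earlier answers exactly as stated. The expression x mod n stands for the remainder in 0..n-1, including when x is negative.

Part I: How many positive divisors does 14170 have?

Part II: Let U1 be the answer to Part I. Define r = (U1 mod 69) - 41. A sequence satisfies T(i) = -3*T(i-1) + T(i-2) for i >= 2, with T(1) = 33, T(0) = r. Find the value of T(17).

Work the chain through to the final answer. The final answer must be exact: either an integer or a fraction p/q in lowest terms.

7450253382

Part I: 14170 = 2 * 5 * 13 * 109; number of divisors = (1+1) * (1+1) * (1+1) * (1+1) = 16; answer 16
Part II: U1 = 16; r = -25; T(2) = -3*(33) + 1*(-25) = -124; iterating: T(2)=-124, T(3)=405, T(4)=-1339, T(5)=4422, T(6)=-14605, T(7)=48237, T(8)=-159316, T(9)=526185, T(10)=-1737871, T(11)=5739798, T(12)=-18957265, T(13)=62611593, T(14)=-206792044, T(15)=682987725, T(16)=-2255755219, T(17)=7450253382; answer 7450253382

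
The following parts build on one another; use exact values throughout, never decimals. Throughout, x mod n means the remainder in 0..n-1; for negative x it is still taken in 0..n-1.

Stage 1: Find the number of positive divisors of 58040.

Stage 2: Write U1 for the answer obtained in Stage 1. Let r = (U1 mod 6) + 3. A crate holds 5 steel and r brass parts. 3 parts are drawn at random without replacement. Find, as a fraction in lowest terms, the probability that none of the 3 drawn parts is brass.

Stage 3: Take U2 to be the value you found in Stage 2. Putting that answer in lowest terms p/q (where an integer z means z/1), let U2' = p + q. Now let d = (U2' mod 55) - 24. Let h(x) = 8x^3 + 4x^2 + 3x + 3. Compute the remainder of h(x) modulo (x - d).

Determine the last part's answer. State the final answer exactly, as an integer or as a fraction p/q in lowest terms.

Stage 1: 58040 = 2^3 * 5 * 1451; number of divisors = (3+1) * (1+1) * (1+1) = 16; answer 16
Stage 2: U1 = 16; r = 7; total draws C(12,3) = 220; favorable C(5,3) = 10; P = 1/22; answer 1/22
Stage 3: U2 = 1/22; threaded value p + q = 23; d = -1; remainder = value at the root: 8*(-1)^3 + 4*(-1)^2 + 3*(-1)^1 + 3 = (-8) + (4) + (-3) + (3) = -4; answer -4

-4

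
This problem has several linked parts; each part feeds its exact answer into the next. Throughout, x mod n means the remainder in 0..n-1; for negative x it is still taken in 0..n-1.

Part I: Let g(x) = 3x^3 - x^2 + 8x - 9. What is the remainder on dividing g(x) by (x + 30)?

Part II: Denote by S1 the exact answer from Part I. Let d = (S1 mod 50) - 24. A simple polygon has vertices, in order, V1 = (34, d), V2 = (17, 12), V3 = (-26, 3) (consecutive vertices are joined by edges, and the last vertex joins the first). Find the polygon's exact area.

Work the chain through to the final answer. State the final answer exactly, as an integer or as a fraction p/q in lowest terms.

Part I: remainder = value at the root: 3*(-30)^3 - 1*(-30)^2 + 8*(-30)^1 - 9 = (-81000) + (-900) + (-240) + (-9) = -82149; answer -82149
Part II: S1 = -82149; d = -23; cross terms: (34*12 - 17*-23)=799, (17*3 - -26*12)=363, (-26*-23 - 34*3)=496; twice the area = |1658| = 1658; area = 829; answer 829

829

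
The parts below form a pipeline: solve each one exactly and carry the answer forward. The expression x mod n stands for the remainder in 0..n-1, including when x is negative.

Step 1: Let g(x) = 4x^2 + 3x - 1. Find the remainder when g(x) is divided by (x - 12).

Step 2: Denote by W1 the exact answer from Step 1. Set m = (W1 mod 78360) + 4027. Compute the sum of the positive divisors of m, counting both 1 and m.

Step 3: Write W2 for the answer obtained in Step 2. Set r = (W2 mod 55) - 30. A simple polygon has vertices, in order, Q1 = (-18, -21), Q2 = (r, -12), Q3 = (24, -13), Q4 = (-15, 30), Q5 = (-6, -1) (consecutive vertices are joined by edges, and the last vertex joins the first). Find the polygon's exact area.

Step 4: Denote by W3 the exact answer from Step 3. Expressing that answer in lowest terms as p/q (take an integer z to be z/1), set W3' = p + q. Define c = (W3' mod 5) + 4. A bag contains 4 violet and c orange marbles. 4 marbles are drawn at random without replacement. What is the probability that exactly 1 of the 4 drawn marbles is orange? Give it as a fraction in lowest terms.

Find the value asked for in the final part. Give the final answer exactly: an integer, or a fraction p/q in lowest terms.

Step 1: remainder = value at the root: 4*(12)^2 + 3*(12)^1 - 1 = (576) + (36) + (-1) = 611; answer 611
Step 2: W1 = 611; m = 4638; 4638 = 2 * 3 * 773; sigma = (1 + 2) * (1 + 3) * (1 + 773) = 3 * 4 * 774 = 9288; answer 9288
Step 3: W2 = 9288; r = 18; cross terms: (-18*-12 - 18*-21)=594, (18*-13 - 24*-12)=54, (24*30 - -15*-13)=525, (-15*-1 - -6*30)=195, (-6*-21 - -18*-1)=108; twice the area = |1476| = 1476; area = 738; answer 738
Step 4: W3 = 738; threaded value p + q = 739; c = 8; total draws C(12,4) = 495; favorable C(8,1)*C(4,3) = 32; P = 32/495; answer 32/495

32/495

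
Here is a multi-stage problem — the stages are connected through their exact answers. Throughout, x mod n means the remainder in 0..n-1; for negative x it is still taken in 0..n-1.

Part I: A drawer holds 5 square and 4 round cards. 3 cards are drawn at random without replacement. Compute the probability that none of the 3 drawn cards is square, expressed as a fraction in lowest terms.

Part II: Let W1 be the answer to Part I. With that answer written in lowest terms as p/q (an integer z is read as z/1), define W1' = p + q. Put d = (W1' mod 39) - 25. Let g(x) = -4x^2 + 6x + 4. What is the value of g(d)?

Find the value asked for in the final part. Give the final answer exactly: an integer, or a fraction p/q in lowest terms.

-50

Part I: total draws C(9,3) = 84; favorable C(4,3) = 4; P = 1/21; answer 1/21
Part II: W1 = 1/21; threaded value p + q = 22; d = -3; -4*(-3)^2 + 6*(-3)^1 + 4 = (-36) + (-18) + (4) = -50; answer -50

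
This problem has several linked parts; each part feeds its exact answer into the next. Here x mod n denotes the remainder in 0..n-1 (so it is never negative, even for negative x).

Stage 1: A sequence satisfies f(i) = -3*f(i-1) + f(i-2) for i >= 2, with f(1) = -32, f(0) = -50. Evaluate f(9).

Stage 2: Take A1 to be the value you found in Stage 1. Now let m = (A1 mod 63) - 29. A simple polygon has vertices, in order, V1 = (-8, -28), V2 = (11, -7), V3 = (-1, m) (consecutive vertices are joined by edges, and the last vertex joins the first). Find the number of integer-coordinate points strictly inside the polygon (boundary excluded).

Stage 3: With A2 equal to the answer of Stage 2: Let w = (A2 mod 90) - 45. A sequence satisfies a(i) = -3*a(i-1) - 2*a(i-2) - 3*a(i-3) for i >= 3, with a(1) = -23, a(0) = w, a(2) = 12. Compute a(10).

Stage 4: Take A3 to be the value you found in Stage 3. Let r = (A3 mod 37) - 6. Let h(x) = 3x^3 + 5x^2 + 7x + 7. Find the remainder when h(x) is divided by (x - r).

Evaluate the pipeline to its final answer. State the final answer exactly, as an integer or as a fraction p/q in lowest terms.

65

Stage 1: f(2) = -3*(-32) + 1*(-50) = 46; iterating: f(2)=46, f(3)=-170, f(4)=556, f(5)=-1838, f(6)=6070, f(7)=-20048, f(8)=66214, f(9)=-218690; answer -218690
Stage 2: A1 = -218690; m = 17; cross terms: (-8*-7 - 11*-28)=364, (11*17 - -1*-7)=180, (-1*-28 - -8*17)=164; twice the area = |708| = 708; area = 354; boundary points = 1 + 12 + 1 = 14; strictly interior points = area - boundary/2 + 1 = 348; answer 348
Stage 3: A2 = 348; w = 33; a(3) = -3*(12) - 2*(-23) - 3*(33) = -89; iterating: a(3)=-89, a(4)=312, a(5)=-794, a(6)=2025, a(7)=-5423, a(8)=14601, a(9)=-39032, a(10)=104163; answer 104163
Stage 4: A3 = 104163; r = 2; remainder = value at the root: 3*(2)^3 + 5*(2)^2 + 7*(2)^1 + 7 = (24) + (20) + (14) + (7) = 65; answer 65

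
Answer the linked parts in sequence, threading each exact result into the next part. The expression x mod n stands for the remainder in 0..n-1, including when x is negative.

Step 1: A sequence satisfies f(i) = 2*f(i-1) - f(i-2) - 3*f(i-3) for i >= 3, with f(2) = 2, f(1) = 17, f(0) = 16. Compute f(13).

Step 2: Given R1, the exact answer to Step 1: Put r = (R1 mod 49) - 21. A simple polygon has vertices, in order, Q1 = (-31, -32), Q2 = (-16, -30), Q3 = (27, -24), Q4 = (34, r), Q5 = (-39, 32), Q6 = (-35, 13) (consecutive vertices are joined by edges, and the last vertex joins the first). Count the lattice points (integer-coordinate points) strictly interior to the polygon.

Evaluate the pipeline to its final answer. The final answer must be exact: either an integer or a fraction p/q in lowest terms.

Step 1: f(3) = 2*(2) - 1*(17) - 3*(16) = -61; iterating: f(3)=-61, f(4)=-175, f(5)=-295, f(6)=-232, f(7)=356, f(8)=1829, f(9)=3998, f(10)=5099, f(11)=713, f(12)=-15667, f(13)=-47344; answer -47344
Step 2: R1 = -47344; r = 18; cross terms: (-31*-30 - -16*-32)=418, (-16*-24 - 27*-30)=1194, (27*18 - 34*-24)=1302, (34*32 - -39*18)=1790, (-39*13 - -35*32)=613, (-35*-32 - -31*13)=1523; twice the area = |6840| = 6840; area = 3420; boundary points = 1 + 1 + 7 + 1 + 1 + 1 = 12; strictly interior points = area - boundary/2 + 1 = 3415; answer 3415

3415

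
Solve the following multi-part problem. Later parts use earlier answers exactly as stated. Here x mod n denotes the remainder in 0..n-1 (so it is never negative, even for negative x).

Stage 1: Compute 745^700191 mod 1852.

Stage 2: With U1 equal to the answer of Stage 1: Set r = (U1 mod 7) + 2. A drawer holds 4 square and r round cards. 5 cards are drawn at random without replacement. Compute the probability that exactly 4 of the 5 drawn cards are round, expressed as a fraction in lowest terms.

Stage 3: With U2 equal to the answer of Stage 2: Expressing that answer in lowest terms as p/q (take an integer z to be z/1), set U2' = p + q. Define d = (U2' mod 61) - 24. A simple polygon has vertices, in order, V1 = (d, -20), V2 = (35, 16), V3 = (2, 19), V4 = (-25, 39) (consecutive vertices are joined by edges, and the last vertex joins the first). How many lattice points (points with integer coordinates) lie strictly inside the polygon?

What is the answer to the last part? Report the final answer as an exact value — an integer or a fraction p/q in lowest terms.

1329

Stage 1: squarings mod 1852: 745^1=745, 745^2=1277, 745^4=969, 745^8=1849, 745^16=9, 745^32=81, 745^64=1005, 745^128=685, 745^256=669, 745^512=1229, 745^1024=1061, 745^2048=1557, 745^4096=1833, 745^8192=361, 745^16384=681, 745^32768=761, 745^65536=1297, 745^131072=593, 745^262144=1621, 745^524288=1505; 745^700191 = 745^1 * 745^2 * 745^4 * 745^8 * 745^16 * 745^256 * 745^512 * 745^1024 * 745^2048 * 745^8192 * 745^32768 * 745^131072 * 745^524288 = 997 (mod 1852); answer 997
Stage 2: U1 = 997; r = 5; total draws C(9,5) = 126; favorable C(5,4)*C(4,1) = 20; P = 10/63; answer 10/63
Stage 3: U2 = 10/63; threaded value p + q = 73; d = -12; cross terms: (-12*16 - 35*-20)=508, (35*19 - 2*16)=633, (2*39 - -25*19)=553, (-25*-20 - -12*39)=968; twice the area = |2662| = 2662; area = 1331; boundary points = 1 + 3 + 1 + 1 = 6; strictly interior points = area - boundary/2 + 1 = 1329; answer 1329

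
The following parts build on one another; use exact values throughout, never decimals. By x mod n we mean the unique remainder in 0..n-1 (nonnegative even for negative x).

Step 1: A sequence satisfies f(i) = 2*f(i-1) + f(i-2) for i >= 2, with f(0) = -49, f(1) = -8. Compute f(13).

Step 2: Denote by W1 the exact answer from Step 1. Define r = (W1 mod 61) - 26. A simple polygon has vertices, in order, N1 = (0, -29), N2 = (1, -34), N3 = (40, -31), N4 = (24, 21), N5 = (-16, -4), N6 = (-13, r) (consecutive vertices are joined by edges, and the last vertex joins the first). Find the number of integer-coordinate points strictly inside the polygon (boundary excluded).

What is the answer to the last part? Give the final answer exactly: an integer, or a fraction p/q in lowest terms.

Step 1: f(2) = 2*(-8) + 1*(-49) = -65; iterating: f(2)=-65, f(3)=-138, f(4)=-341, f(5)=-820, f(6)=-1981, f(7)=-4782, f(8)=-11545, f(9)=-27872, f(10)=-67289, f(11)=-162450, f(12)=-392189, f(13)=-946828; answer -946828
Step 2: W1 = -946828; r = -12; cross terms: (0*-34 - 1*-29)=29, (1*-31 - 40*-34)=1329, (40*21 - 24*-31)=1584, (24*-4 - -16*21)=240, (-16*-12 - -13*-4)=140, (-13*-29 - 0*-12)=377; twice the area = |3699| = 3699; area = 3699/2; boundary points = 1 + 3 + 4 + 5 + 1 + 1 = 15; strictly interior points = area - boundary/2 + 1 = 1843; answer 1843

1843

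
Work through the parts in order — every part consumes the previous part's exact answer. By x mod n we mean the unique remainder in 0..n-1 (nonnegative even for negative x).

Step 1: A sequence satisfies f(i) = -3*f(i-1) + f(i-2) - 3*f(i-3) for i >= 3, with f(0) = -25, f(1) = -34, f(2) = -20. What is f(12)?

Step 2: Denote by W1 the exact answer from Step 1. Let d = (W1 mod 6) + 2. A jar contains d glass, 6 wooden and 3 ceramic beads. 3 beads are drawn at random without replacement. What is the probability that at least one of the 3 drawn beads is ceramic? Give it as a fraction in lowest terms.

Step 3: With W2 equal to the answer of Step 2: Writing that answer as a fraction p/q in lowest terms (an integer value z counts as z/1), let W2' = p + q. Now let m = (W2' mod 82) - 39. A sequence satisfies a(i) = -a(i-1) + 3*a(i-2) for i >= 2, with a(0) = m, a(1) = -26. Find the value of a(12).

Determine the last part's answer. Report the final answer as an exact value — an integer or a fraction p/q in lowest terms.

Step 1: f(3) = -3*(-20) + 1*(-34) - 3*(-25) = 101; iterating: f(3)=101, f(4)=-221, f(5)=824, f(6)=-2996, f(7)=10475, f(8)=-36893, f(9)=130142, f(10)=-458744, f(11)=1617053, f(12)=-5700329; answer -5700329
Step 2: W1 = -5700329; d = 3; total draws C(12,3) = 220; complement C(9,3) = 84; favorable 220 - 84 = 136; P = 34/55; answer 34/55
Step 3: W2 = 34/55; threaded value p + q = 89; m = -32; a(2) = -1*(-26) + 3*(-32) = -70; iterating: a(2)=-70, a(3)=-8, a(4)=-202, a(5)=178, a(6)=-784, a(7)=1318, a(8)=-3670, a(9)=7624, a(10)=-18634, a(11)=41506, a(12)=-97408; answer -97408

-97408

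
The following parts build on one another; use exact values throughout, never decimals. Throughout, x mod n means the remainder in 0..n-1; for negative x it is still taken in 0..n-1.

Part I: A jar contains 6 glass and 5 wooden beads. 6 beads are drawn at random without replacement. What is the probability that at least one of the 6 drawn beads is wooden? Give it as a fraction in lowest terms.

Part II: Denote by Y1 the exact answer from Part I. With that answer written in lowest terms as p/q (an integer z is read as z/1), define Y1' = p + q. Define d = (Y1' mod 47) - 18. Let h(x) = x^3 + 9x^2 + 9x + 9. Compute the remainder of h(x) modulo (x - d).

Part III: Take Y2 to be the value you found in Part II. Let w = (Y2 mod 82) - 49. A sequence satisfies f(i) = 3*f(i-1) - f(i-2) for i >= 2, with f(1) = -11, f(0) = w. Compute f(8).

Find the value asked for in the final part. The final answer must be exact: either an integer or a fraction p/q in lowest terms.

-1809

Part I: total draws C(11,6) = 462; complement C(6,6) = 1; favorable 462 - 1 = 461; P = 461/462; answer 461/462
Part II: Y1 = 461/462; threaded value p + q = 923; d = 12; remainder = value at the root: 1*(12)^3 + 9*(12)^2 + 9*(12)^1 + 9 = (1728) + (1296) + (108) + (9) = 3141; answer 3141
Part III: Y2 = 3141; w = -24; f(2) = 3*(-11) - 1*(-24) = -9; iterating: f(2)=-9, f(3)=-16, f(4)=-39, f(5)=-101, f(6)=-264, f(7)=-691, f(8)=-1809; answer -1809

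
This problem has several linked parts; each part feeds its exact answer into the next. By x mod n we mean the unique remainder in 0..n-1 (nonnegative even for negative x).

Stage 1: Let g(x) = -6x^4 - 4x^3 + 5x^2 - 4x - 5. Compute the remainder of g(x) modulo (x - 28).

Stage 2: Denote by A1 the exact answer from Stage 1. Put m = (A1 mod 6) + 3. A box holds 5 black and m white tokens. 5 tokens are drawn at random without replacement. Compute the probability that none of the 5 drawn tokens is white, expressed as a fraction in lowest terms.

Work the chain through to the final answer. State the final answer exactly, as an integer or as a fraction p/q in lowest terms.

1/126

Stage 1: remainder = value at the root: -6*(28)^4 - 4*(28)^3 + 5*(28)^2 - 4*(28)^1 - 5 = (-3687936) + (-87808) + (3920) + (-112) + (-5) = -3771941; answer -3771941
Stage 2: A1 = -3771941; m = 4; total draws C(9,5) = 126; favorable C(5,5) = 1; P = 1/126; answer 1/126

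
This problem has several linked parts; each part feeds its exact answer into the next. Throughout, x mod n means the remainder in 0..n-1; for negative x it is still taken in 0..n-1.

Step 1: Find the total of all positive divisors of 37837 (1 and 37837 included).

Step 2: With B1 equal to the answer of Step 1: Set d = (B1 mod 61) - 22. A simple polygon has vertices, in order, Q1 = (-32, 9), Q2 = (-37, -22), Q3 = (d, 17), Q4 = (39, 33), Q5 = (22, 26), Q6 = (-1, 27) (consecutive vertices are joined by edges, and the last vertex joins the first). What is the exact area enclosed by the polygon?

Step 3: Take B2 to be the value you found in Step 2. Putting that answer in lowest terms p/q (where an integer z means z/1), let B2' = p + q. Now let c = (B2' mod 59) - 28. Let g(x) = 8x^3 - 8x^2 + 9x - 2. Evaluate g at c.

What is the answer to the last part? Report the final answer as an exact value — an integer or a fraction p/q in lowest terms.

Step 1: 37837 = 157 * 241; sigma = (1 + 157) * (1 + 241) = 158 * 242 = 38236; answer 38236
Step 2: B1 = 38236; d = 28; cross terms: (-32*-22 - -37*9)=1037, (-37*17 - 28*-22)=-13, (28*33 - 39*17)=261, (39*26 - 22*33)=288, (22*27 - -1*26)=620, (-1*9 - -32*27)=855; twice the area = |3048| = 3048; area = 1524; answer 1524
Step 3: B2 = 1524; threaded value p + q = 1525; c = 22; 8*(22)^3 - 8*(22)^2 + 9*(22)^1 - 2 = (85184) + (-3872) + (198) + (-2) = 81508; answer 81508

81508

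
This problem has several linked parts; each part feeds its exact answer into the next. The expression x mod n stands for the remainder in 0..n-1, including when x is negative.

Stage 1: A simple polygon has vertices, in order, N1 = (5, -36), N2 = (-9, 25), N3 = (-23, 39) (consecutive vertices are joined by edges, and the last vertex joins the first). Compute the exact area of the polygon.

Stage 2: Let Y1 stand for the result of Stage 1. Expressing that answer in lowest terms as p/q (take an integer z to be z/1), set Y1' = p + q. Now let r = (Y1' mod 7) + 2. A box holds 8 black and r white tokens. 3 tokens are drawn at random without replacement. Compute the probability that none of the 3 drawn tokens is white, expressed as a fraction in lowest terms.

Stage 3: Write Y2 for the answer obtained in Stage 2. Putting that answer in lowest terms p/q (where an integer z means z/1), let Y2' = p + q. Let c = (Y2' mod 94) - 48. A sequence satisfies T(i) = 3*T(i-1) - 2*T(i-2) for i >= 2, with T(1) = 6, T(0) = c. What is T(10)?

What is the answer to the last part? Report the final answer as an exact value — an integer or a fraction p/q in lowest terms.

Stage 1: cross terms: (5*25 - -9*-36)=-199, (-9*39 - -23*25)=224, (-23*-36 - 5*39)=633; twice the area = |658| = 658; area = 329; answer 329
Stage 2: Y1 = 329; threaded value p + q = 330; r = 3; total draws C(11,3) = 165; favorable C(8,3) = 56; P = 56/165; answer 56/165
Stage 3: Y2 = 56/165; threaded value p + q = 221; c = -15; T(2) = 3*(6) - 2*(-15) = 48; iterating: T(2)=48, T(3)=132, T(4)=300, T(5)=636, T(6)=1308, T(7)=2652, T(8)=5340, T(9)=10716, T(10)=21468; answer 21468

21468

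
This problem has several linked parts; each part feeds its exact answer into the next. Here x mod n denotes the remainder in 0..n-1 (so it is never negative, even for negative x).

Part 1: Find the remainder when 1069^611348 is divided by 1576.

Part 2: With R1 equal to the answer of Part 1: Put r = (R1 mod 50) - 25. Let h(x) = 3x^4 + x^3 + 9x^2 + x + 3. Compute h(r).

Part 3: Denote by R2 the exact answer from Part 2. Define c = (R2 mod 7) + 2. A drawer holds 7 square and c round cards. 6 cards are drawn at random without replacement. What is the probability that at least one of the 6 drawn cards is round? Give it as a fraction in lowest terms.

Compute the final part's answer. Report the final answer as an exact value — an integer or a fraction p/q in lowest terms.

Part 1: squarings mod 1576: 1069^1=1069, 1069^2=161, 1069^4=705, 1069^8=585, 1069^16=233, 1069^32=705, 1069^64=585, 1069^128=233, 1069^256=705, 1069^512=585, 1069^1024=233, 1069^2048=705, 1069^4096=585, 1069^8192=233, 1069^16384=705, 1069^32768=585, 1069^65536=233, 1069^131072=705, 1069^262144=585, 1069^524288=233; 1069^611348 = 1069^4 * 1069^16 * 1069^1024 * 1069^4096 * 1069^16384 * 1069^65536 * 1069^524288 = 769 (mod 1576); answer 769
Part 2: R1 = 769; r = -6; 3*(-6)^4 + 1*(-6)^3 + 9*(-6)^2 + 1*(-6)^1 + 3 = (3888) + (-216) + (324) + (-6) + (3) = 3993; answer 3993
Part 3: R2 = 3993; c = 5; total draws C(12,6) = 924; complement C(7,6) = 7; favorable 924 - 7 = 917; P = 131/132; answer 131/132

131/132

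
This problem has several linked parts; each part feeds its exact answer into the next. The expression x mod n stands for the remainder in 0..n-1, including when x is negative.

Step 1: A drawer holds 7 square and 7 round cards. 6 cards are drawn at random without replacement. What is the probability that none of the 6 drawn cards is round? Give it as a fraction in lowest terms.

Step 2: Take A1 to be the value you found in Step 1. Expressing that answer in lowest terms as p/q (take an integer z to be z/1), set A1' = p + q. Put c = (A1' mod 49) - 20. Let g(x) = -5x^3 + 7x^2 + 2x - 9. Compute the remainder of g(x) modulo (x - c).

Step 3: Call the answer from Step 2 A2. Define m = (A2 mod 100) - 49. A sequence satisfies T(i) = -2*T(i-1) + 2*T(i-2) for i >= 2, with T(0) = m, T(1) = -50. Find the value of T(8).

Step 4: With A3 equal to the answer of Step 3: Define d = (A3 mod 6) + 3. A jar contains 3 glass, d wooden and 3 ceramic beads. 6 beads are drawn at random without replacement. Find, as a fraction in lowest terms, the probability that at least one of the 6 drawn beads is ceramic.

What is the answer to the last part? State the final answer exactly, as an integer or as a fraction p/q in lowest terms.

Step 1: total draws C(14,6) = 3003; favorable C(7,6) = 7; P = 1/429; answer 1/429
Step 2: A1 = 1/429; threaded value p + q = 430; c = 18; remainder = value at the root: -5*(18)^3 + 7*(18)^2 + 2*(18)^1 - 9 = (-29160) + (2268) + (36) + (-9) = -26865; answer -26865
Step 3: A2 = -26865; m = -14; T(2) = -2*(-50) + 2*(-14) = 72; iterating: T(2)=72, T(3)=-244, T(4)=632, T(5)=-1752, T(6)=4768, T(7)=-13040, T(8)=35616; answer 35616
Step 4: A3 = 35616; d = 3; total draws C(9,6) = 84; complement C(6,6) = 1; favorable 84 - 1 = 83; P = 83/84; answer 83/84

83/84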